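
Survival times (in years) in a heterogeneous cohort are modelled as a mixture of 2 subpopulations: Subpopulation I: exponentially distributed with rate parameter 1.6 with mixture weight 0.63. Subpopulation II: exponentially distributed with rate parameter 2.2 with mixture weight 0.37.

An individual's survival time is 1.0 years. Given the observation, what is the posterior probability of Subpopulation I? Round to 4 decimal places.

The responsibility of component k is w_k f_k(x) divided by Σ_j w_j f_j(x).
Evaluate each component's likelihood at the observed value:
  L_I = 0.323034
  L_II = 0.243767
Multiply by the mixture weights:
  w_I·L_I = 0.63 × 0.323034 = 0.203512
  w_II·L_II = 0.37 × 0.243767 = 0.0901938
Sum: 0.203512 + 0.0901938 = 0.293705
So the posterior for Subpopulation I is 0.203512 / 0.293705 ≈ 0.6929.

0.6929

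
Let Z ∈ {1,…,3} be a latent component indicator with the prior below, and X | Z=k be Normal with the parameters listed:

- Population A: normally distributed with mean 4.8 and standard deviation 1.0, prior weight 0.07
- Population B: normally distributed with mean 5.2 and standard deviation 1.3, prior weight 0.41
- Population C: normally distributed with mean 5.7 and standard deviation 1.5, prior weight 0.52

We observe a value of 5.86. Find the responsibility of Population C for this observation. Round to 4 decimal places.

By Bayes' theorem, P(k | x) = w_k f_k(x) / Σ_j w_j f_j(x).
Component likelihoods at x = 5.86:
  p_A = 0.22747
  p_B = 0.269772
  p_C = 0.264453
Multiply by the mixture weights:
  w_A·p_A = 0.07 × 0.22747 = 0.0159229
  w_B·p_B = 0.41 × 0.269772 = 0.110606
  w_C·p_C = 0.52 × 0.264453 = 0.137515
Evidence: 0.0159229 + 0.110606 + 0.137515 = 0.264045
P(Population C | x) ≈ 0.5208

0.5208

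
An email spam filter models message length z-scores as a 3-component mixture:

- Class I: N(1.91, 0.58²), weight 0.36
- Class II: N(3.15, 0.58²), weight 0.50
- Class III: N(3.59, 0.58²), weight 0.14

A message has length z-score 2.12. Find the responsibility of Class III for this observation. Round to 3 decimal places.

0.013

Apply Bayes' rule: the posterior for each component is proportional to its prior times its likelihood at x.
Evaluate each component's likelihood at the observed value:
  p_I = (1/(0.58·√(2π)))·exp(−(2.12−1.91)²/(2·0.58²)) = 0.687832·exp(-0.06555) = 0.644192
  p_II = (1/(0.58·√(2π)))·exp(−(2.12−3.15)²/(2·0.58²)) = 0.687832·exp(-1.57684) = 0.142124
  p_III = (1/(0.58·√(2π)))·exp(−(2.12−3.59)²/(2·0.58²)) = 0.687832·exp(-3.21180) = 0.0277086
Multiply by the mixture weights:
  π_I·p_I = 0.36 × 0.644192 = 0.231909
  π_II·p_II = 0.50 × 0.142124 = 0.0710621
  π_III·p_III = 0.14 × 0.0277086 = 0.0038792
Sum: 0.231909 + 0.0710621 + 0.0038792 = 0.30685
P(Class III | data) ≈ 0.013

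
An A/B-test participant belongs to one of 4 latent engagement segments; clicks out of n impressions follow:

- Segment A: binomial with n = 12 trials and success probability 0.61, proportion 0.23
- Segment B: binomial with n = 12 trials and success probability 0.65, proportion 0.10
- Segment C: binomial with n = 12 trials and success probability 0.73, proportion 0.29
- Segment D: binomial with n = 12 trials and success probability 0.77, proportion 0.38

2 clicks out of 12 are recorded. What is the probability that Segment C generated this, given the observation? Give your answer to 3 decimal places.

0.037

P(component k | x) = w_k·f_k(x) / marginal(x), where marginal(x) = Σ_j w_j·f_j(x).
Binomial probabilities:
  p_A = 0.00199917
  p_B = 0.000769221
  p_C = 7.24148e-05
  p_D = 1.62108e-05
Unnormalised posteriors:
  w_A·p_A = 0.23 × 0.00199917 = 0.000459809
  w_B·p_B = 0.10 × 0.000769221 = 7.69221e-05
  w_C·p_C = 0.29 × 7.24148e-05 = 2.10003e-05
  w_D·p_D = 0.38 × 1.62108e-05 = 6.16009e-06
Normaliser: 0.000459809 + 7.69221e-05 + 2.10003e-05 + 6.16009e-06 = 0.000563892
P(Segment C | the observation) = 2.10003e-05 / 0.000563892 ≈ 0.037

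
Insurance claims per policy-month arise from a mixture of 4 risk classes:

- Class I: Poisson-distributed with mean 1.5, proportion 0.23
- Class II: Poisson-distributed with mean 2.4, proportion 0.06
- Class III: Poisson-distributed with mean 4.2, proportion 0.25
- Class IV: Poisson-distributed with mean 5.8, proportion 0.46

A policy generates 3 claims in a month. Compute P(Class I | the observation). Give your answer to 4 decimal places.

0.2171

Posterior ∝ prior × likelihood, so P(k | x) ∝ P(Z=k) f_k(x); normalise over all components.
Component likelihoods at x = 3 claims:
  f_I = e^(−1.5)·1.5^3/3! = 0.125511
  f_II = e^(−2.4)·2.4^3/3! = 0.209014
  f_III = e^(−4.2)·4.2^3/3! = 0.185165
  f_IV = e^(−5.8)·5.8^3/3! = 0.098452
Weight by the priors:
  P(Z=I)·f_I = 0.23 × 0.125511 = 0.0288675
  P(Z=II)·f_II = 0.06 × 0.209014 = 0.0125408
  P(Z=III)·f_III = 0.25 × 0.185165 = 0.0462913
  P(Z=IV)·f_IV = 0.46 × 0.098452 = 0.0452879
Denominator: 0.0288675 + 0.0125408 + 0.0462913 + 0.0452879 = 0.132988
P(Class I | x) = 0.0288675 / 0.132988 ≈ 0.2171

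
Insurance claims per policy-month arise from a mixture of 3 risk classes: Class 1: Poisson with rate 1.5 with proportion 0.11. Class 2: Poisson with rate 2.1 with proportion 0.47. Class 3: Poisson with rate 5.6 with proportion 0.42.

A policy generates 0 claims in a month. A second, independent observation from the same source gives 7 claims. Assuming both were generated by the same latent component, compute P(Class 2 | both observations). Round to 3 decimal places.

0.539

The responsibility of component k is π_k f_k(x) divided by Σ_j π_j f_j(x).
Since both observations come from the same component, the likelihood for component k is f_k(x₁)·f_k(x₂).
  p_1 = [0.22313] × [0.000756426] = 0.000168781
  p_2 = [0.122456] × [0.00437609] = 0.00053588
  p_3 = [0.00369786] × [0.126717] = 0.000468584
Prior × likelihood for each component:
  π_1·p_1 = 0.11 × 0.000168781 = 1.8566e-05
  π_2·p_2 = 0.47 × 0.00053588 = 0.000251864
  π_3·p_3 = 0.42 × 0.000468584 = 0.000196805
Denominator: 1.8566e-05 + 0.000251864 + 0.000196805 = 0.000467235
P(Class 2 | data) = 0.000251864 / 0.000467235 ≈ 0.539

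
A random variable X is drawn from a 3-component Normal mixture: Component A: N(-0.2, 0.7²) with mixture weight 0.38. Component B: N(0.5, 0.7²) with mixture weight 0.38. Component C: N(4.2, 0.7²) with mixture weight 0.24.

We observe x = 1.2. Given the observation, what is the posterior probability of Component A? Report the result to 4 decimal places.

The responsibility of component k is π_k f_k(x) divided by Σ_j π_j f_j(x).
Evaluate each component's likelihood at the observed value:
  L_A = (1/(0.7·√(2π)))·exp(−(1.2−-0.2)²/(2·0.7²)) = 0.569918·exp(-2.00000) = 0.07713
  L_B = (1/(0.7·√(2π)))·exp(−(1.2−0.5)²/(2·0.7²)) = 0.569918·exp(-0.50000) = 0.345672
  L_C = (1/(0.7·√(2π)))·exp(−(1.2−4.2)²/(2·0.7²)) = 0.569918·exp(-9.18367) = 5.8532e-05
Prior × likelihood for each component:
  π_A·L_A = 0.38 × 0.07713 = 0.0293094
  π_B·L_B = 0.38 × 0.345672 = 0.131356
  π_C·L_C = 0.24 × 5.8532e-05 = 1.40477e-05
Sum: 0.0293094 + 0.131356 + 1.40477e-05 = 0.160679
So the posterior for Component A is 0.0293094 / 0.160679 ≈ 0.1824.

0.1824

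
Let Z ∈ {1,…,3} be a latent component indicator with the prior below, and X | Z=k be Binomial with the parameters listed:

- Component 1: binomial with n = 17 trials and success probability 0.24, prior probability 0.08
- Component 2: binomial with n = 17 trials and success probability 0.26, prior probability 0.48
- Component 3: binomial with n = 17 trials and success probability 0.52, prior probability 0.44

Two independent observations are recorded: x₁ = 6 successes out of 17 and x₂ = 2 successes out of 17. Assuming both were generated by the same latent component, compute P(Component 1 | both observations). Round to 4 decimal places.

Apply Bayes' rule: the posterior for each component is proportional to its prior times its likelihood at x.
Since both observations come from the same component, the likelihood for component k is f_k(x₁)·f_k(x₂).
  L_1 = [C(17,6)·0.24^6·0.76^11 = 12376·0.000191103·0.0488596 = 0.115557] × [0.127692] = 0.0147558
  L_2 = [C(17,6)·0.26^6·0.74^11 = 12376·0.000308916·0.0364375 = 0.139306] × [0.100453] = 0.0139936
  L_3 = [C(17,6)·0.52^6·0.48^11 = 12376·0.0197706·0.00031164 = 0.0762525] × [0.000608365] = 4.63893e-05
Prior × likelihood for each component:
  π_1·L_1 = 0.08 × 0.0147558 = 0.00118046
  π_2·L_2 = 0.48 × 0.0139936 = 0.00671695
  π_3·L_3 = 0.44 × 4.63893e-05 = 2.04113e-05
Sum: 0.00118046 + 0.00671695 + 2.04113e-05 = 0.00791782
So the posterior for Component 1 is 0.00118046 / 0.00791782 ≈ 0.1491.

0.1491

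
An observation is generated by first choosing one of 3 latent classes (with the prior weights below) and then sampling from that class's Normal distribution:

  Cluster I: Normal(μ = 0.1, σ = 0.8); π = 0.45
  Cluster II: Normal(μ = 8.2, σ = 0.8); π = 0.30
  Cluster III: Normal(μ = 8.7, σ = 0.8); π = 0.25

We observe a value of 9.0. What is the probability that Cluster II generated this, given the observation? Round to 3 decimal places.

0.438

Apply Bayes' rule: the posterior for each component is proportional to its prior times its likelihood at x.
Evaluate each component's likelihood at the observed value:
  f_I = (1/(0.8·√(2π)))·exp(−(9.0−0.1)²/(2·0.8²)) = 0.498678·exp(-61.88281) = 6.6444e-28
  f_II = (1/(0.8·√(2π)))·exp(−(9.0−8.2)²/(2·0.8²)) = 0.498678·exp(-0.50000) = 0.302463
  f_III = (1/(0.8·√(2π)))·exp(−(9.0−8.7)²/(2·0.8²)) = 0.498678·exp(-0.07031) = 0.464819
Unnormalised posteriors:
  w_I·f_I = 0.45 × 6.6444e-28 = 2.98998e-28
  w_II·f_II = 0.30 × 0.302463 = 0.090739
  w_III·f_III = 0.25 × 0.464819 = 0.116205
Marginal: 2.98998e-28 + 0.090739 + 0.116205 = 0.206944
So the posterior for Cluster II is 0.090739 / 0.206944 ≈ 0.438.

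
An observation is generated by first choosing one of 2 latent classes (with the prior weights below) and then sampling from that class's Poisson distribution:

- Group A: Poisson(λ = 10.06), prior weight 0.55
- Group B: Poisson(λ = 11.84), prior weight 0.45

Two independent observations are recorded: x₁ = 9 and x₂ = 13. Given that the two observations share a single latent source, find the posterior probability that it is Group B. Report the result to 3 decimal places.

Apply Bayes' rule: the posterior for each component is proportional to its prior times its likelihood at x.
Since both observations come from the same component, the likelihood for component k is f_k(x₁)·f_k(x₂).
  f_A = [e^(−10.06)·10.06^9/9! = 0.124342] × [0.0742149] = 0.00922799
  f_B = [e^(−11.84)·11.84^9/9! = 0.0908564] × [0.104051] = 0.00945368
Prior × likelihood for each component:
  π_A·f_A = 0.55 × 0.00922799 = 0.0050754
  π_B·f_B = 0.45 × 0.00945368 = 0.00425415
Normaliser: 0.0050754 + 0.00425415 = 0.00932955
So the posterior for Group B is 0.00425415 / 0.00932955 ≈ 0.456.

0.456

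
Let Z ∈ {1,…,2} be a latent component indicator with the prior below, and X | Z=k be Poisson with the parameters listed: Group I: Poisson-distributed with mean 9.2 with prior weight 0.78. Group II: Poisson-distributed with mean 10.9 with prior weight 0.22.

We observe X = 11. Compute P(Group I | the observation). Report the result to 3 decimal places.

The responsibility of component k is P(Z=k) f_k(x) divided by Σ_j P(Z=j) f_j(x).
Evaluate each component's likelihood at the observed value:
  L_I = e^(−9.2)·9.2^11/11! = 0.101158
  L_II = e^(−10.9)·10.9^11/11! = 0.119323
Prior × likelihood for each component:
  P(Z=I)·L_I = 0.78 × 0.101158 = 0.0789034
  P(Z=II)·L_II = 0.22 × 0.119323 = 0.0262512
Marginal: 0.0789034 + 0.0262512 = 0.105155
P(Group I | 11) ≈ 0.750

0.750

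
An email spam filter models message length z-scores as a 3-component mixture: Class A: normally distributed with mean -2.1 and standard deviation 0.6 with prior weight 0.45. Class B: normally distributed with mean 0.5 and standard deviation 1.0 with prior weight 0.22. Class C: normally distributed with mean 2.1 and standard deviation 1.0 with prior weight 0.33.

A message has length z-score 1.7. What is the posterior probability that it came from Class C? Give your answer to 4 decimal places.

The responsibility of component k is π_k f_k(x) divided by Σ_j π_j f_j(x).
Evaluate each component's likelihood at the observed value:
  p_A = 1.29641e-09
  p_B = 0.194186
  p_C = 0.36827
Weight by the priors:
  π_A·p_A = 0.45 × 1.29641e-09 = 5.83384e-10
  π_B·p_B = 0.22 × 0.194186 = 0.0427209
  π_C·p_C = 0.33 × 0.36827 = 0.121529
Evidence: 5.83384e-10 + 0.0427209 + 0.121529 = 0.16425
So the posterior for Class C is 0.121529 / 0.16425 ≈ 0.7399.

0.7399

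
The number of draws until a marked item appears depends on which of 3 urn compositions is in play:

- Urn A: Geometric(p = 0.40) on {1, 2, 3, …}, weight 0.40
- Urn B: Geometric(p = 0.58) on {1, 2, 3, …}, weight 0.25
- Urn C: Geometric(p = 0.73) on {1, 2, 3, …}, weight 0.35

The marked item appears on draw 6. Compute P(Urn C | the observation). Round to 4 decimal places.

P(component k | x) = π_k·f_k(x) / marginal(x), where marginal(x) = Σ_j π_j·f_j(x).
Component likelihoods at x = 6:
  L_A = 0.031104
  L_B = 0.00758009
  L_C = 0.00104747
Multiply by the mixture weights:
  π_A·L_A = 0.40 × 0.031104 = 0.0124416
  π_B·L_B = 0.25 × 0.00758009 = 0.00189502
  π_C·L_C = 0.35 × 0.00104747 = 0.000366615
Sum: 0.0124416 + 0.00189502 + 0.000366615 = 0.0147032
P(Urn C | x) ≈ 0.0249

0.0249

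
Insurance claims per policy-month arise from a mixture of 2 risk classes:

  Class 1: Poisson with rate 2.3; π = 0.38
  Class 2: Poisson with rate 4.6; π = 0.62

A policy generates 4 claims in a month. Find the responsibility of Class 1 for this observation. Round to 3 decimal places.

0.276

Posterior ∝ prior × likelihood, so P(k | x) ∝ π_k f_k(x); normalise over all components.
Component likelihoods at x = 4 claims:
  p_1 = e^(−2.3)·2.3^4/4! = 0.116902
  p_2 = e^(−4.6)·4.6^4/4! = 0.187528
Unnormalised posteriors:
  π_1·p_1 = 0.38 × 0.116902 = 0.0444228
  π_2·p_2 = 0.62 × 0.187528 = 0.116267
Sum: 0.0444228 + 0.116267 = 0.16069
P(Class 1 | the observation) ≈ 0.276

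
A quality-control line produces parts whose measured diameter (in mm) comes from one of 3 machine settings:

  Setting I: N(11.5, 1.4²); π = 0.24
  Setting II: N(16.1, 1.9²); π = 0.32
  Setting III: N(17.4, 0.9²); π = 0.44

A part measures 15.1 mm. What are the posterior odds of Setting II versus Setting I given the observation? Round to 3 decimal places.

The posterior odds equal the prior odds times the likelihood ratio: (π_i/π_j)·(f_i(x)/f_j(x)).
Component likelihoods at x = 15.1 mm:
  L_I = 0.010446
  L_II = 0.182812
  L_III = 0.0169242
Odds = (0.32/0.24) × (0.182812/0.010446) = 1.33333 × 17.5006 ≈ 23.334

23.334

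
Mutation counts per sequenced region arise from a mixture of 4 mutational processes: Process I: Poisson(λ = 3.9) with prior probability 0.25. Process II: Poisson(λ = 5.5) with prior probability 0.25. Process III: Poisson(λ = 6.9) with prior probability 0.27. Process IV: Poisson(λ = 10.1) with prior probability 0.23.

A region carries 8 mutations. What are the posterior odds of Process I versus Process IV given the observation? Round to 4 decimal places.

0.2647

The posterior odds equal the prior odds times the likelihood ratio: (π_i/π_j)·(f_i(x)/f_j(x)).
Component likelihoods at x = 8 mutations:
  p_I = e^(−3.9)·3.9^8/8! = 0.0268688
  p_II = e^(−5.5)·5.5^8/8! = 0.0848714
  p_III = e^(−6.9)·6.9^8/8! = 0.128422
  p_IV = e^(−10.1)·10.1^8/8! = 0.110326
0.00671719 / 0.0253749 ≈ 0.2647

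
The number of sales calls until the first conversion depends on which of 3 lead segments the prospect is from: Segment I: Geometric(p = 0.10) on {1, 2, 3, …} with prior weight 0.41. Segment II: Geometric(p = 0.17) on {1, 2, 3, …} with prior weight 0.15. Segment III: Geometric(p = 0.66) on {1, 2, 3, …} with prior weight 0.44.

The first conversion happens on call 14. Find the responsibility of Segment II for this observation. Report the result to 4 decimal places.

The responsibility of component k is π_k f_k(x) divided by Σ_j π_j f_j(x).
Evaluate each component's likelihood at the observed value:
  p_I = 0.10·(1−0.10)^13 = 0.10·0.254187 = 0.0254187
  p_II = 0.17·(1−0.17)^13 = 0.17·0.0887187 = 0.0150822
  p_III = 0.66·(1−0.66)^13 = 0.66·8.11383e-07 = 5.35513e-07
Multiply by the mixture weights:
  π_I·p_I = 0.41 × 0.0254187 = 0.0104216
  π_II·p_II = 0.15 × 0.0150822 = 0.00226233
  π_III·p_III = 0.44 × 5.35513e-07 = 2.35626e-07
Denominator: 0.0104216 + 0.00226233 + 2.35626e-07 = 0.0126842
Responsibility of Segment II: 0.00226233 / 0.0126842 ≈ 0.1784

0.1784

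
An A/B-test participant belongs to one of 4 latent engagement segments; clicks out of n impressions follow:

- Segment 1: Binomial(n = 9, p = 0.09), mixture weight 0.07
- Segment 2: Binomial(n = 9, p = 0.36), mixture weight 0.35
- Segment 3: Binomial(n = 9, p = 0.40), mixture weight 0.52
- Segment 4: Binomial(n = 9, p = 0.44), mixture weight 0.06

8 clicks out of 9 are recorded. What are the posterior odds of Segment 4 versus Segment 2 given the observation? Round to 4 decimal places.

Only the two components matter; the odds are (P(Z=i) f_i(x)) / (P(Z=j) f_j(x)).
Binomial probabilities:
  L_1 = 3.52553e-08
  L_2 = 0.00162496
  L_3 = 0.00353894
  L_4 = 0.0070803
Posterior odds = (P(Z=4)·L_4) / (P(Z=2)·L_2) = (0.06·0.0070803) / (0.35·0.00162496) = 0.000424818 / 0.000568736 ≈ 0.7470

0.7470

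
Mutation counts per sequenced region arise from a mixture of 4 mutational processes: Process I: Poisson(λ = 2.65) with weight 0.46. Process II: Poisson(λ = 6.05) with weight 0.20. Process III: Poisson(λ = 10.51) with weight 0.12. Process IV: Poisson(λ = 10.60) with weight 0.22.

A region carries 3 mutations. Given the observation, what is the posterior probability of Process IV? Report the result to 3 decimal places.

P(component k | x) = π_k·f_k(x) / marginal(x), where marginal(x) = Σ_j π_j·f_j(x).
Evaluate each component's likelihood at the observed value:
  f_I = 0.219132
  f_II = 0.0870228
  f_III = 0.00527499
  f_IV = 0.00494589
Prior × likelihood for each component:
  π_I·f_I = 0.46 × 0.219132 = 0.100801
  π_II·f_II = 0.20 × 0.0870228 = 0.0174046
  π_III·f_III = 0.12 × 0.00527499 = 0.000632999
  π_IV·f_IV = 0.22 × 0.00494589 = 0.0010881
Marginal: 0.100801 + 0.0174046 + 0.000632999 + 0.0010881 = 0.119926
P(Process IV | data) ≈ 0.009

0.009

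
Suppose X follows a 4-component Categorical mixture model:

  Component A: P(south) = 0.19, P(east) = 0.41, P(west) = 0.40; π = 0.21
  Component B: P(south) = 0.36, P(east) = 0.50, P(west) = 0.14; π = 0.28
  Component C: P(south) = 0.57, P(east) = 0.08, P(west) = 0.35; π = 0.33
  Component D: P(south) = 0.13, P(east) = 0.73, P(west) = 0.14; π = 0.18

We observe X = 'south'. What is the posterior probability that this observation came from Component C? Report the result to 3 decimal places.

The responsibility of component k is P(Z=k) f_k(x) divided by Σ_j P(Z=j) f_j(x).
Evaluate each component's likelihood at the observed value:
  L_A = 0.19
  L_B = 0.36
  L_C = 0.57
  L_D = 0.13
Prior × likelihood for each component:
  P(Z=A)·L_A = 0.21 × 0.19 = 0.0399
  P(Z=B)·L_B = 0.28 × 0.36 = 0.1008
  P(Z=C)·L_C = 0.33 × 0.57 = 0.1881
  P(Z=D)·L_D = 0.18 × 0.13 = 0.0234
Denominator: 0.0399 + 0.1008 + 0.1881 + 0.0234 = 0.3522
So the posterior for Component C is 0.1881 / 0.3522 ≈ 0.534.

0.534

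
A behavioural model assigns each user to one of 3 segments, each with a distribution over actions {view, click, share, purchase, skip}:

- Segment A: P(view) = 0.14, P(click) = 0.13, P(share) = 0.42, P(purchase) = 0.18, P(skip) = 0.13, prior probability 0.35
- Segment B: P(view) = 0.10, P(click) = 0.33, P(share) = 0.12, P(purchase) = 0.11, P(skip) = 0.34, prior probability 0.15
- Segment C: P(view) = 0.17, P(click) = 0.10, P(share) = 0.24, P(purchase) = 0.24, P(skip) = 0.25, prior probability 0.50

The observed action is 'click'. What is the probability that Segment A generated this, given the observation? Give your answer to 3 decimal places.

The responsibility of component k is w_k f_k(x) divided by Σ_j w_j f_j(x).
Component likelihoods at x = 'click':
  f_A = P(click | comp) = 0.13
  f_B = P(click | comp) = 0.33
  f_C = P(click | comp) = 0.10
Prior × likelihood for each component:
  w_A·f_A = 0.35 × 0.13 = 0.0455
  w_B·f_B = 0.15 × 0.33 = 0.0495
  w_C·f_C = 0.50 × 0.1 = 0.05
Denominator: 0.0455 + 0.0495 + 0.05 = 0.145
P(Segment A | the observation) = 0.0455 / 0.145 ≈ 0.314

0.314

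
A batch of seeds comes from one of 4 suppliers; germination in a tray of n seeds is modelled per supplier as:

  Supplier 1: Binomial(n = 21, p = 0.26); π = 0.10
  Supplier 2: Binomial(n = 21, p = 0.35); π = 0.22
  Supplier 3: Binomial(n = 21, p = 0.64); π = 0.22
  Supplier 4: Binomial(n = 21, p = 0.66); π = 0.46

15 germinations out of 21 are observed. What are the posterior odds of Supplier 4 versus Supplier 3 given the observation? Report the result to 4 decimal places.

Since P(k|x) ∝ P(Z=k) f_k(x), the posterior odds are P(Z=i) f_i(x) / (P(Z=j) f_j(x)).
Evaluate each component's likelihood at the observed value:
  L_1 = C(21,15)·0.26^15·0.74^6 = 54264·1.67726e-09·0.164206 = 1.49452e-05
  L_2 = C(21,15)·0.35^15·0.65^6 = 54264·1.44884e-07·0.0754189 = 0.000592943
  L_3 = C(21,15)·0.64^15·0.36^6 = 54264·0.00123794·0.00217678 = 0.146227
  L_4 = C(21,15)·0.66^15·0.34^6 = 54264·0.00196408·0.0015448 = 0.164643
0.075736 / 0.0321699 ≈ 2.3543

2.3543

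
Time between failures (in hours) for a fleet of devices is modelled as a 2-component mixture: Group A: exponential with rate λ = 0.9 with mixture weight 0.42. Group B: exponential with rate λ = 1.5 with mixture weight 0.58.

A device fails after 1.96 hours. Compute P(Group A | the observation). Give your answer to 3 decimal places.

0.585

Apply Bayes' rule: the posterior for each component is proportional to its prior times its likelihood at x.
Component likelihoods at x = 1.96 hours:
  f_A = 0.9·e^(−0.9·1.96) = 0.9·e^(−1.7640) = 0.154222
  f_B = 1.5·e^(−1.5·1.96) = 1.5·e^(−2.9400) = 0.0792986
Multiply by the mixture weights:
  π_A·f_A = 0.42 × 0.154222 = 0.0647733
  π_B·f_B = 0.58 × 0.0792986 = 0.0459932
Marginal: 0.0647733 + 0.0459932 = 0.110767
So the posterior for Group A is 0.0647733 / 0.110767 ≈ 0.585.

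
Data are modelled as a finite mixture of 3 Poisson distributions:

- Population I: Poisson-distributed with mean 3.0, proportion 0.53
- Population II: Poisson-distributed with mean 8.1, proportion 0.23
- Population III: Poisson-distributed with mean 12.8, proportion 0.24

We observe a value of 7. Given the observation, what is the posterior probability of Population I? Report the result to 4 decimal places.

0.2266

Apply Bayes' rule: the posterior for each component is proportional to its prior times its likelihood at x.
Component likelihoods at x = 7:
  L_I = e^(−3.0)·3.0^7/7! = 0.021604
  L_II = e^(−8.1)·8.1^7/7! = 0.137778
  L_III = e^(−12.8)·12.8^7/7! = 0.0308368
Multiply by the mixture weights:
  π_I·L_I = 0.53 × 0.021604 = 0.0114501
  π_II·L_II = 0.23 × 0.137778 = 0.0316889
  π_III·L_III = 0.24 × 0.0308368 = 0.00740084
Normaliser: 0.0114501 + 0.0316889 + 0.00740084 = 0.0505399
P(Population I | x) ≈ 0.2266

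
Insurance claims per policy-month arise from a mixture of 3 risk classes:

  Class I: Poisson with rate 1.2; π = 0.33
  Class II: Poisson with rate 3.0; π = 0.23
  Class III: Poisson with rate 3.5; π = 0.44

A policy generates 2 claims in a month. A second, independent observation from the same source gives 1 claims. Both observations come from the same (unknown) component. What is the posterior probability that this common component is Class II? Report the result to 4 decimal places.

P(component k | x) = π_k·f_k(x) / marginal(x), where marginal(x) = Σ_j π_j·f_j(x).
Since both observations come from the same component, the likelihood for component k is f_k(x₁)·f_k(x₂).
  p_I = [e^(−1.2)·1.2^2/2! = 0.21686] × [0.361433] = 0.0783803
  p_II = [e^(−3.0)·3.0^2/2! = 0.224042] × [0.149361] = 0.0334632
  p_III = [e^(−3.5)·3.5^2/2! = 0.184959] × [0.105691] = 0.0195485
Unnormalised posteriors:
  π_I·p_I = 0.33 × 0.0783803 = 0.0258655
  π_II·p_II = 0.23 × 0.0334632 = 0.00769653
  π_III·p_III = 0.44 × 0.0195485 = 0.00860133
Denominator: 0.0258655 + 0.00769653 + 0.00860133 = 0.0421634
So the posterior for Class II is 0.00769653 / 0.0421634 ≈ 0.1825.

0.1825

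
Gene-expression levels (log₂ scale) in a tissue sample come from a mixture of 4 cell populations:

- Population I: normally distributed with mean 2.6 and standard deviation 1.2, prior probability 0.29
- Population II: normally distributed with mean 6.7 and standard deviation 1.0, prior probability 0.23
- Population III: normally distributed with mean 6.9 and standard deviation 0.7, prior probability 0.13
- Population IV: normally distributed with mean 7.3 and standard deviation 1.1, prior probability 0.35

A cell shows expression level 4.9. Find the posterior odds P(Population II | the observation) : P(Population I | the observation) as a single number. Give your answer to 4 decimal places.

Only the two components matter; the odds are (w_i f_i(x)) / (w_j f_j(x)).
Evaluate each component's likelihood at the observed value:
  L_I = (1/(1.2·√(2π)))·exp(−(4.9−2.6)²/(2·1.2²)) = 0.332452·exp(-1.83681) = 0.0529681
  L_II = (1/(1.0·√(2π)))·exp(−(4.9−6.7)²/(2·1.0²)) = 0.398942·exp(-1.62000) = 0.0789502
  L_III = (1/(0.7·√(2π)))·exp(−(4.9−6.9)²/(2·0.7²)) = 0.569918·exp(-4.08163) = 0.00962014
  L_IV = (1/(1.1·√(2π)))·exp(−(4.9−7.3)²/(2·1.1²)) = 0.362675·exp(-2.38017) = 0.0335602
Odds = (0.23/0.29) × (0.0789502/0.0529681) = 0.793103 × 1.49052 ≈ 1.1821

1.1821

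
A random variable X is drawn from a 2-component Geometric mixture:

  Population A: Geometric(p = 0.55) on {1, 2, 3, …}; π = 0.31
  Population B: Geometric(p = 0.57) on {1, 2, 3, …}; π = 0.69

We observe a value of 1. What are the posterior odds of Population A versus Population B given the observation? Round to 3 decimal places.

The posterior odds equal the prior odds times the likelihood ratio: (w_i/w_j)·(f_i(x)/f_j(x)).
Geometric probabilities:
  p_A = 0.55·(1−0.55)^0 = 0.55·1 = 0.55
  p_B = 0.57·(1−0.57)^0 = 0.57·1 = 0.57
Posterior odds = (w_A·p_A) / (w_B·p_B) = (0.31·0.55) / (0.69·0.57) = 0.1705 / 0.3933 ≈ 0.434

0.434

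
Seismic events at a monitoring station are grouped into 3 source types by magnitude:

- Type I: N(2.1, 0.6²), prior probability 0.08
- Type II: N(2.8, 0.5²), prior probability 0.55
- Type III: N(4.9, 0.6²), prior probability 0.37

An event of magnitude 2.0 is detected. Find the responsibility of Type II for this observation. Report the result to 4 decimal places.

Posterior ∝ prior × likelihood, so P(k | x) ∝ π_k f_k(x); normalise over all components.
Normal densities:
  L_I = 0.655733
  L_II = 0.221842
  L_III = 5.62287e-06
Weight by the priors:
  π_I·L_I = 0.08 × 0.655733 = 0.0524586
  π_II·L_II = 0.55 × 0.221842 = 0.122013
  π_III·L_III = 0.37 × 5.62287e-06 = 2.08046e-06
Evidence: 0.0524586 + 0.122013 + 2.08046e-06 = 0.174474
P(Type II | data) ≈ 0.6993

0.6993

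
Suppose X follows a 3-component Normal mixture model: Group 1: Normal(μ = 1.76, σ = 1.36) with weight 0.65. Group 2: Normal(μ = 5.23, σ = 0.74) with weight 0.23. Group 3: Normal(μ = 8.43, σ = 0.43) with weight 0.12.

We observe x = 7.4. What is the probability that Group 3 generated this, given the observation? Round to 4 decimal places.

0.7862

Posterior ∝ prior × likelihood, so P(k | x) ∝ w_k f_k(x); normalise over all components.
Component likelihoods at x = 7.4:
  p_1 = 5.4057e-05
  p_2 = 0.00731804
  p_3 = 0.0526644
Unnormalised posteriors:
  w_1·p_1 = 0.65 × 5.4057e-05 = 3.5137e-05
  w_2·p_2 = 0.23 × 0.00731804 = 0.00168315
  w_3·p_3 = 0.12 × 0.0526644 = 0.00631972
Evidence: 3.5137e-05 + 0.00168315 + 0.00631972 = 0.00803801
P(Group 3 | 7.4) ≈ 0.7862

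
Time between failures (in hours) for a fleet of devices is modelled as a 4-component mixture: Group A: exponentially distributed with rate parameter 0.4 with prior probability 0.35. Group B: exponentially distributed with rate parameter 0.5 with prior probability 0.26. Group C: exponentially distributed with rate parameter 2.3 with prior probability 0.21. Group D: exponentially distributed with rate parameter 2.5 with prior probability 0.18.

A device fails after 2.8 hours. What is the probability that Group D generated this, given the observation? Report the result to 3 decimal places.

0.005

Posterior ∝ prior × likelihood, so P(k | x) ∝ π_k f_k(x); normalise over all components.
Evaluate each component's likelihood at the observed value:
  f_A = 0.130512
  f_B = 0.123298
  f_C = 0.00367174
  f_D = 0.0022797
Multiply by the mixture weights:
  π_A·f_A = 0.35 × 0.130512 = 0.0456792
  π_B·f_B = 0.26 × 0.123298 = 0.0320576
  π_C·f_C = 0.21 × 0.00367174 = 0.000771064
  π_D·f_D = 0.18 × 0.0022797 = 0.000410347
Marginal: 0.0456792 + 0.0320576 + 0.000771064 + 0.000410347 = 0.0789182
So the posterior for Group D is 0.000410347 / 0.0789182 ≈ 0.005.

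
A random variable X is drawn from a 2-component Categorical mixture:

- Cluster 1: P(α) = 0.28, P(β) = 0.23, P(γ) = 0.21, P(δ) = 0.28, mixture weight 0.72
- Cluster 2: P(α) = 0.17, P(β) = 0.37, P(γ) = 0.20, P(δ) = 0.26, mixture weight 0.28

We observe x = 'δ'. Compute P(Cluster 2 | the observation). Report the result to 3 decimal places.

0.265

Posterior ∝ prior × likelihood, so P(k | x) ∝ P(Z=k) f_k(x); normalise over all components.
Categorical probabilities:
  L_1 = P(δ | comp) = 0.28
  L_2 = P(δ | comp) = 0.26
Unnormalised posteriors:
  P(Z=1)·L_1 = 0.72 × 0.28 = 0.2016
  P(Z=2)·L_2 = 0.28 × 0.26 = 0.0728
Marginal: 0.2016 + 0.0728 = 0.2744
P(Cluster 2 | 'δ') ≈ 0.265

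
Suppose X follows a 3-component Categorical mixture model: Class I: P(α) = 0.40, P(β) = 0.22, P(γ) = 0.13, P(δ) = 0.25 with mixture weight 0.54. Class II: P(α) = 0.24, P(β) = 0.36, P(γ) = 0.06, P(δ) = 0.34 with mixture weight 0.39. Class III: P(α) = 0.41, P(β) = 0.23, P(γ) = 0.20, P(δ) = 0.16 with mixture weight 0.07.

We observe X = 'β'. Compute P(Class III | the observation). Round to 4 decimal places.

0.0585

Apply Bayes' rule: the posterior for each component is proportional to its prior times its likelihood at x.
Evaluate each component's likelihood at the observed value:
  p_I = 0.22
  p_II = 0.36
  p_III = 0.23
Weight by the priors:
  π_I·p_I = 0.54 × 0.22 = 0.1188
  π_II·p_II = 0.39 × 0.36 = 0.1404
  π_III·p_III = 0.07 × 0.23 = 0.0161
Marginal: 0.1188 + 0.1404 + 0.0161 = 0.2753
P(Class III | data) = 0.0161 / 0.2753 ≈ 0.0585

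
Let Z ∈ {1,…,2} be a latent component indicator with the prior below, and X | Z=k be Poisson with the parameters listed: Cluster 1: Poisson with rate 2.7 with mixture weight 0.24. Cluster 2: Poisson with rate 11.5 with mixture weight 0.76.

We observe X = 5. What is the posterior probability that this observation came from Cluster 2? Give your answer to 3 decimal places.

P(component k | x) = π_k·f_k(x) / marginal(x), where marginal(x) = Σ_j π_j·f_j(x).
Evaluate each component's likelihood at the observed value:
  p_1 = 0.0803605
  p_2 = 0.0169794
Prior × likelihood for each component:
  π_1·p_1 = 0.24 × 0.0803605 = 0.0192865
  π_2·p_2 = 0.76 × 0.0169794 = 0.0129043
Marginal: 0.0192865 + 0.0129043 = 0.0321908
Responsibility of Cluster 2: 0.0129043 / 0.0321908 ≈ 0.401

0.401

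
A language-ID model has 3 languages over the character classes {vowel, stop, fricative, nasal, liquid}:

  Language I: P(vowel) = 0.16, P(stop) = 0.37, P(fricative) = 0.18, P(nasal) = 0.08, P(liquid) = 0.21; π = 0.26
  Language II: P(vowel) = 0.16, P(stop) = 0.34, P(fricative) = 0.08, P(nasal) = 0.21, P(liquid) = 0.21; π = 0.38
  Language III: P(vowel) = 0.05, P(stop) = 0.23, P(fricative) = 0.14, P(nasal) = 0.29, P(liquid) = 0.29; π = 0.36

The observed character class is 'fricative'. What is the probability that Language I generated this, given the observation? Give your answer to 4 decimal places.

By Bayes' theorem, P(k | x) = π_k f_k(x) / Σ_j π_j f_j(x).
Evaluate each component's likelihood at the observed value:
  f_I = 0.18
  f_II = 0.08
  f_III = 0.14
Weight by the priors:
  π_I·f_I = 0.26 × 0.18 = 0.0468
  π_II·f_II = 0.38 × 0.08 = 0.0304
  π_III·f_III = 0.36 × 0.14 = 0.0504
Marginal: 0.0468 + 0.0304 + 0.0504 = 0.1276
P(Language I | data) = 0.0468 / 0.1276 ≈ 0.3668

0.3668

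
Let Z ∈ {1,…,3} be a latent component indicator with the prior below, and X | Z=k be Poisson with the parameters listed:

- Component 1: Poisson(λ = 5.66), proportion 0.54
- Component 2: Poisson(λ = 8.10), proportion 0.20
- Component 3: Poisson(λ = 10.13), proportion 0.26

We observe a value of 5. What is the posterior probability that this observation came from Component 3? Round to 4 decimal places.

0.0782

Apply Bayes' rule: the posterior for each component is proportional to its prior times its likelihood at x.
Evaluate each component's likelihood at the observed value:
  f_1 = 0.168575
  f_2 = 0.088198
  f_3 = 0.0354375
Multiply by the mixture weights:
  P(Z=1)·f_1 = 0.54 × 0.168575 = 0.0910307
  P(Z=2)·f_2 = 0.20 × 0.088198 = 0.0176396
  P(Z=3)·f_3 = 0.26 × 0.0354375 = 0.00921375
Normaliser: 0.0910307 + 0.0176396 + 0.00921375 = 0.117884
P(Component 3 | 5) ≈ 0.0782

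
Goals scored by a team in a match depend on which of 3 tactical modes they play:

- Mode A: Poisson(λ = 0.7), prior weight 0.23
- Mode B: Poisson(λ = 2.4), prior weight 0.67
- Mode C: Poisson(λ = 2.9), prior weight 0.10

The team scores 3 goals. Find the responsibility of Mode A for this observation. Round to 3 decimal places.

The responsibility of component k is π_k f_k(x) divided by Σ_j π_j f_j(x).
Poisson probabilities:
  f_A = 0.0283881
  f_B = 0.209014
  f_C = 0.22366
Weight by the priors:
  π_A·f_A = 0.23 × 0.0283881 = 0.00652927
  π_B·f_B = 0.67 × 0.209014 = 0.140039
  π_C·f_C = 0.10 × 0.22366 = 0.022366
Marginal: 0.00652927 + 0.140039 + 0.022366 = 0.168935
Responsibility of Mode A: 0.00652927 / 0.168935 ≈ 0.039

0.039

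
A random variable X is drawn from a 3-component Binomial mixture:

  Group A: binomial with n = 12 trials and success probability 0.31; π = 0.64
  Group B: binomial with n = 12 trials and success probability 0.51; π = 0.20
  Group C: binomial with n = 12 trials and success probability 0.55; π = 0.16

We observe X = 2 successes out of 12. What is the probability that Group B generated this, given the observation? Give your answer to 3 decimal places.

P(component k | x) = w_k·f_k(x) / marginal(x), where marginal(x) = Σ_j w_j·f_j(x).
Binomial probabilities:
  L_A = C(12,2)·0.31^2·0.69^10 = 66·0.0961·0.0244619 = 0.155152
  L_B = C(12,2)·0.51^2·0.49^10 = 66·0.2601·0.000797923 = 0.0136976
  L_C = C(12,2)·0.55^2·0.45^10 = 66·0.3025·0.000340506 = 0.00679821
Multiply by the mixture weights:
  w_A·L_A = 0.64 × 0.155152 = 0.0992975
  w_B·L_B = 0.20 × 0.0136976 = 0.00273952
  w_C·L_C = 0.16 × 0.00679821 = 0.00108771
Sum: 0.0992975 + 0.00273952 + 0.00108771 = 0.103125
Responsibility of Group B: 0.00273952 / 0.103125 ≈ 0.027

0.027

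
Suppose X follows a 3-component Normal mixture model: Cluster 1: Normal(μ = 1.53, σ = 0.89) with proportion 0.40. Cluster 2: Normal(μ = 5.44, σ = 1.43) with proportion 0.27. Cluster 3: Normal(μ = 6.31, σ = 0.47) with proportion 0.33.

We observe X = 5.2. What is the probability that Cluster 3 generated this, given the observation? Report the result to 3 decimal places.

Posterior ∝ prior × likelihood, so P(k | x) ∝ P(Z=k) f_k(x); normalise over all components.
Evaluate each component's likelihood at the observed value:
  p_1 = (1/(0.89·√(2π)))·exp(−(5.2−1.53)²/(2·0.89²)) = 0.448250·exp(-8.50202) = 9.10206e-05
  p_2 = (1/(1.43·√(2π)))·exp(−(5.2−5.44)²/(2·1.43²)) = 0.278981·exp(-0.01408) = 0.275079
  p_3 = (1/(0.47·√(2π)))·exp(−(5.2−6.31)²/(2·0.47²)) = 0.848813·exp(-2.78882) = 0.0521968
Weight by the priors:
  P(Z=1)·p_1 = 0.40 × 9.10206e-05 = 3.64082e-05
  P(Z=2)·p_2 = 0.27 × 0.275079 = 0.0742713
  P(Z=3)·p_3 = 0.33 × 0.0521968 = 0.0172249
Sum: 3.64082e-05 + 0.0742713 + 0.0172249 = 0.0915327
Responsibility of Cluster 3: 0.0172249 / 0.0915327 ≈ 0.188

0.188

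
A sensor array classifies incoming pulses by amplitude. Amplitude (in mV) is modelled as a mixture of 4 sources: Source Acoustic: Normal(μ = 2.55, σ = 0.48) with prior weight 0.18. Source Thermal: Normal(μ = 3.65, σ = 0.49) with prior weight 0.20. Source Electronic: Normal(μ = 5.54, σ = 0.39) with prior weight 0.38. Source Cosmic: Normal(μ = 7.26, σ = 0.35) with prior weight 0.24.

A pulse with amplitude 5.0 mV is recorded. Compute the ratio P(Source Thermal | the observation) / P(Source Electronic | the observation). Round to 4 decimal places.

Only the two components matter; the odds are (P(Z=i) f_i(x)) / (P(Z=j) f_j(x)).
Evaluate each component's likelihood at the observed value:
  L_Acoustic = 1.82994e-06
  L_Thermal = 0.0182995
  L_Electronic = 0.392229
  L_Cosmic = 1.00683e-09
0.0036599 / 0.149047 ≈ 0.0246

0.0246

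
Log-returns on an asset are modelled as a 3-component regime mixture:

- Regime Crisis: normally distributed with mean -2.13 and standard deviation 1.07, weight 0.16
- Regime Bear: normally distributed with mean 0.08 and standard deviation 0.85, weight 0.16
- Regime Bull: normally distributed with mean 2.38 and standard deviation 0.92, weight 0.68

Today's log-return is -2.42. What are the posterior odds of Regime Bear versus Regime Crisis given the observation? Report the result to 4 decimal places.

0.0173

The posterior odds equal the prior odds times the likelihood ratio: (w_i/w_j)·(f_i(x)/f_j(x)).
Normal densities:
  f_Crisis = 0.359398
  f_Bear = 0.00620947
  f_Bull = 5.32255e-07
0.000993516 / 0.0575037 ≈ 0.0173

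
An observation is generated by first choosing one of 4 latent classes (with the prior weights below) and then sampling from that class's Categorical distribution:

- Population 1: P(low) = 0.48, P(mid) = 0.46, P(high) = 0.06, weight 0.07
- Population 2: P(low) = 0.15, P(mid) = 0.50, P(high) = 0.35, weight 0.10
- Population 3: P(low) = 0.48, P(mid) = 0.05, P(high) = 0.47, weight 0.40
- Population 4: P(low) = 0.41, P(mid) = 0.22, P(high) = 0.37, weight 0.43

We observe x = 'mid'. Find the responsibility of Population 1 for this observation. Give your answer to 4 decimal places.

By Bayes' theorem, P(k | x) = π_k f_k(x) / Σ_j π_j f_j(x).
Component likelihoods at x = 'mid':
  p_1 = 0.46
  p_2 = 0.5
  p_3 = 0.05
  p_4 = 0.22
Unnormalised posteriors:
  π_1·p_1 = 0.07 × 0.46 = 0.0322
  π_2·p_2 = 0.10 × 0.5 = 0.05
  π_3·p_3 = 0.40 × 0.05 = 0.02
  π_4·p_4 = 0.43 × 0.22 = 0.0946
Marginal: 0.0322 + 0.05 + 0.02 + 0.0946 = 0.1968
Responsibility of Population 1: 0.0322 / 0.1968 ≈ 0.1636

0.1636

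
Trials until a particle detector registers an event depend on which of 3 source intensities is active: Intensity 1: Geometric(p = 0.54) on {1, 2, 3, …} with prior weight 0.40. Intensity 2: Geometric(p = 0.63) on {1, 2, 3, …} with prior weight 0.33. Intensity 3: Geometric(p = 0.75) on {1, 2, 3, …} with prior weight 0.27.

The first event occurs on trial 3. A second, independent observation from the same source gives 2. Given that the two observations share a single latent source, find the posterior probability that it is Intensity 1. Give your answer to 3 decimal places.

0.558

By Bayes' theorem, P(k | x) = P(Z=k) f_k(x) / Σ_j P(Z=j) f_j(x).
Since both observations come from the same component, the likelihood for component k is f_k(x₁)·f_k(x₂).
  L_1 = [0.114264] × [0.2484] = 0.0283832
  L_2 = [0.086247] × [0.2331] = 0.0201042
  L_3 = [0.046875] × [0.1875] = 0.00878906
Prior × likelihood for each component:
  P(Z=1)·L_1 = 0.40 × 0.0283832 = 0.0113533
  P(Z=2)·L_2 = 0.33 × 0.0201042 = 0.00663438
  P(Z=3)·L_3 = 0.27 × 0.00878906 = 0.00237305
Evidence: 0.0113533 + 0.00663438 + 0.00237305 = 0.0203607
P(Intensity 1 | x) ≈ 0.558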